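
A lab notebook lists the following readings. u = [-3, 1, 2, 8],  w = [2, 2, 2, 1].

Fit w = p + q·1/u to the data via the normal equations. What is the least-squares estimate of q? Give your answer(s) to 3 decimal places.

MᵀM·[p, q]ᵀ = Mᵀw reads: 4·p + (31/24)·q = 7;  (31/24)·p + (793/576)·q = 59/24.
det = 4·(793/576) − (31/24)² = 737/192.
p = (7·(793/576) − (31/24)·(59/24))/(737/192) = 3722/2211; q = (4·(59/24) − (31/24)·7)/(737/192) = 152/737.

q = 0.206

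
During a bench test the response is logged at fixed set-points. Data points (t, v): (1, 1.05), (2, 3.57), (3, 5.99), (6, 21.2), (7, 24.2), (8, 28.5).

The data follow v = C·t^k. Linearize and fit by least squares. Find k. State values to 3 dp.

Linearized form: ln v = k·ln t + ln C. From the 6 transformed points,
Σln t = 7.6089, Σ(ln t)² = 13.0084, Σln v = 12.7017, Σln t·ln v = 21.4870.
Equations: 13.0084·k + 7.6089·ln C = 21.4870;  7.6089·k + 6·ln C = 12.7017.
Slope k = (n·Σln t·ln v − Σln t·Σln v)/(n·Σ(ln t)² − (Σln t)²) = (6·21.4870 − 7.6089·12.7017)/20.1558 = 1.60135; ln C = (Σln v − k·Σln t)/n = 0.08621.

k = 1.601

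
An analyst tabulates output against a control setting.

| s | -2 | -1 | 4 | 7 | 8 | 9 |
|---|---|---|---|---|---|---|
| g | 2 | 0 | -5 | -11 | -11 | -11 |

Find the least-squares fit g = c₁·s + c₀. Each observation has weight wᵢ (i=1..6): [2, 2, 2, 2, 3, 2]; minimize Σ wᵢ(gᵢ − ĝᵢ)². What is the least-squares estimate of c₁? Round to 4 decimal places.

From the data, Σwᵢ·s·s = 494, Σwᵢ·s = 58, Σwᵢ·1 = 13.
For AᵀWg: Σwᵢ·s·g = -664, Σwᵢ·g = -83.
Determinant 494·13 − 58² = 3058.
c₁ = ((-664)·13 − 58·(-83))/3058 = -1909/1529; c₀ = (494·(-83) − 58·(-664))/3058 = -1245/1529.

c₁ = -1.2485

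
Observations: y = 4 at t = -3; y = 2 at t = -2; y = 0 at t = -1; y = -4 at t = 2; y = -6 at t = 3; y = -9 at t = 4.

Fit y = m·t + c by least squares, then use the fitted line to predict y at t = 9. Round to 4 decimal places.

ŷ = -16.8112

The normal system AᵀA·[m, c]ᵀ = Aᵀy is [[43, 3]; [3, 6]]·[m, c]ᵀ = [-78, -13]ᵀ.
Eliminating c: 6·(row 1) − 3·(row 2) gives 249·m = 6·(-78) − 3·(-13) = -429, so m = -143/83.
Then c = ((-13) − 3·(-143/83))/6 = -325/249.
At t = 9: ŷ = (-143/83)·(9) + (-325/249)·(1) = -4186/249.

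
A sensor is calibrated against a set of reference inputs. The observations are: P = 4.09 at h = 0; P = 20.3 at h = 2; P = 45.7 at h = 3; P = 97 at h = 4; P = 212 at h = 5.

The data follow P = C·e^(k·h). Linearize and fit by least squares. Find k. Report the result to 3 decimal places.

Taking logs, ln P = k·h + ln C, so regress ln P on h.
AᵀA = [[54.0000, 14.0000]; [14.0000, 5]], rhs = [62.5693, 18.1726]ᵀ  (here Σh = 14.0000, Σ(h)² = 54.0000, Σln P = 18.1726, Σh·ln P = 62.5693).
Δ = 54.0000·5 − (14.0000)² = 74.0000; k = (62.5693·5 − 14.0000·18.1726)/74.0000 = 0.78960, ln C = (54.0000·18.1726 − 14.0000·62.5693)/74.0000 = 1.42362.

k = 0.790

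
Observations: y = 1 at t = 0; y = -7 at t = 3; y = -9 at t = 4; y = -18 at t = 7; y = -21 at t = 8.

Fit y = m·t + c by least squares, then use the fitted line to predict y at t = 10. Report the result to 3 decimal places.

Setting ∂/∂m … = 0 gives: 138·m + 22·c = -351;  22·m + 5·c = -54.
Δ = 138·5 − 22² = 206.
m = ((-351)·5 − 22·(-54))/206 = -567/206; c = (138·(-54) − 22·(-351))/206 = 135/103.
At t = 10: ŷ = (-567/206)·(10) + (135/103)·(1) = -2700/103.

ŷ = -26.214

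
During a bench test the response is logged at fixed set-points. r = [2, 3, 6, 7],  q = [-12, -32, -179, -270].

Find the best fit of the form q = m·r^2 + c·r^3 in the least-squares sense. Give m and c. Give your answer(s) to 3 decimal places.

Compute the Gram sums: Σr^2·r^2 = 3794, Σr^2·r^3 = 24858, Σr^3·r^3 = 165098.
For Aᵀq: Σr^2·q = -20010, Σr^3·q = -132234.
So AᵀA·[m, c]ᵀ = Aᵀq: [[3794, 24858]; [24858, 165098]]·[m, c]ᵀ = [-20010, -132234]ᵀ.
det = 3794·165098 − 24858² = 8461648.
m = ((-20010)·165098 − 24858·(-132234))/8461648 = -1033638/528853; c = (3794·(-132234) − 24858·(-20010))/8461648 = -267951/528853.

m = -1.954, c = -0.507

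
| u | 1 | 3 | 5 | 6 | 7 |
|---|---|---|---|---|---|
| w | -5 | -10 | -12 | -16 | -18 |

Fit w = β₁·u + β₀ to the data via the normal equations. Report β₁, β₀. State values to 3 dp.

Compute the Gram sums: Σu·u = 120, Σu = 22, Σ1 = 5.
For Aᵀw: Σu·w = -317, Σw = -61.
Δ = 120·5 − 22² = 116.
β₁ = ((-317)·5 − 22·(-61))/116 = -243/116; β₀ = (120·(-61) − 22·(-317))/116 = -173/58.

β₁ = -2.095, β₀ = -2.983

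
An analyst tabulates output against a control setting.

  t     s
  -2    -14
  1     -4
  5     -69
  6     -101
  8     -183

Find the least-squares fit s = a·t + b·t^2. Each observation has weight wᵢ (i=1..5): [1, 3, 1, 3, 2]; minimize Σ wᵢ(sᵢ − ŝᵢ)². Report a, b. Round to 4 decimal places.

From the data, Σwᵢ·t·t = 268, Σwᵢ·t·t^2 = 1792, Σwᵢ·t^2·t^2 = 12724.
For AᵀWs: Σwᵢ·t·s = -5075, Σwᵢ·t^2·s = -36125.
AᵀWA·[a, b]ᵀ = AᵀWs becomes [[268, 1792]; [1792, 12724]]·[a, b]ᵀ = [-5075, -36125]ᵀ.
Eliminating b: 12724·(row 1) − 1792·(row 2) gives 198768·a = 12724·(-5075) − 1792·(-36125) = 161700, so a = 13475/16564.
Then b = ((-36125) − 1792·(13475/16564))/12724 = -48925/16564.

a = 0.8135, b = -2.9537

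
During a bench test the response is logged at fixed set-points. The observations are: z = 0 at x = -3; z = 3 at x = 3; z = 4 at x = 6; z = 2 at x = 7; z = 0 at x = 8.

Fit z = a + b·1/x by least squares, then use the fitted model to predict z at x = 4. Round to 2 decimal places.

ẑ = 2.57

Entries of AᵀA: Σ1 = 5, Σ1/x = 73/168, Σ1/x·1/x = 897/3136.
For Aᵀz: Σz = 9, Σ1/x·z = 41/21.
So AᵀA·[a, b]ᵀ = Aᵀz: [[5, 73/168]; [73/168, 897/3136]]·[a, b]ᵀ = [9, 41/21]ᵀ.
Eliminating b: (897/3136)·(row 1) − (73/168)·(row 2) gives (8759/7056)·a = (897/3136)·9 − (73/168)·(41/21) = 6959/4032, so a = 48713/35036.
Then b = ((41/21) − (73/168)·(48713/35036))/(897/3136) = 41286/8759.
At x = 4: ẑ = (48713/35036)·(1) + (41286/8759)·(1/4) = 89999/35036.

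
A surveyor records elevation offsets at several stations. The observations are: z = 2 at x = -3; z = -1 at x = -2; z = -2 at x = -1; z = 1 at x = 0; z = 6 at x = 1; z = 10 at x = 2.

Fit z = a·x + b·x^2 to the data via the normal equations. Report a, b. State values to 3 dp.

Sums needed: Σx·x = 19, Σx·x^2 = -27, Σx^2·x^2 = 115.
Right-hand side: Σx·z = 24, Σx^2·z = 58.
Normal equations: [[19, -27]; [-27, 115]]·[a, b]ᵀ = [24, 58]ᵀ.
Eliminating b: 115·(row 1) − (-27)·(row 2) gives 1456·a = 115·24 − (-27)·58 = 4326, so a = 309/104.
Then b = (58 − (-27)·(309/104))/115 = 125/104.

a = 2.971, b = 1.202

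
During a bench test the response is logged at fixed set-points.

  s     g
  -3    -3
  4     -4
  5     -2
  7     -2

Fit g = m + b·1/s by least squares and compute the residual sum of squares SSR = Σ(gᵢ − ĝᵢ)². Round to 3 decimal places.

SSR = 2.746

Normal-equation sums: Σ1 = 4, Σ1/s = 109/420, Σ1/s·1/s = 41281/176400.
Right-hand side: Σg = -11, Σ1/s·g = -24/35.
Normal equations: [[4, 109/420]; [109/420, 41281/176400]]·[m, b]ᵀ = [-11, -24/35]ᵀ.
Δ = 4·(41281/176400) − (109/420)² = 17027/19600.
m = ((-11)·(41281/176400) − (109/420)·(-24/35))/(17027/19600) = -422699/153243; b = (4·(-24/35) − (109/420)·(-11))/(17027/19600) = 6580/51081.
Residuals: -10150/51081, -195208/153243, 112265/153243, 113393/153243; SSR = 420866/153243.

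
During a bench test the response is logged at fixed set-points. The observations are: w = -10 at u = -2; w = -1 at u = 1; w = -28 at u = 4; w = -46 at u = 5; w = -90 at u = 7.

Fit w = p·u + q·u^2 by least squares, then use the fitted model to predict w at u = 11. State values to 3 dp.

Compute the Gram sums: Σu·u = 95, Σu·u^2 = 525, Σu^2·u^2 = 3299.
And Σu·w = -953, Σu^2·w = -6049.
So AᵀA·[p, q]ᵀ = Aᵀw: [[95, 525]; [525, 3299]]·[p, q]ᵀ = [-953, -6049]ᵀ.
det = 95·3299 − 525² = 37780.
p = ((-953)·3299 − 525·(-6049))/37780 = 15889/18890; q = (95·(-6049) − 525·(-953))/37780 = -7433/3778.
At u = 11: ŵ = (15889/18890)·(11) + (-7433/3778)·(121) = -2161093/9445.

ŵ = -228.808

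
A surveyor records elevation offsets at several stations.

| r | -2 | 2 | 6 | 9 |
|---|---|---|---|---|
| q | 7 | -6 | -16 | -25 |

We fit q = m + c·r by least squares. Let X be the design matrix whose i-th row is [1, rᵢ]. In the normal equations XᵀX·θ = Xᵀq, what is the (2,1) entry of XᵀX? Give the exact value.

Row 2 ↔ basis r, column 1 ↔ basis 1, so (XᵀX)_{2,1} = Σᵢ r = (-2)·(1) + (2)·(1) + (6)·(1) + (9)·(1) = 15.

15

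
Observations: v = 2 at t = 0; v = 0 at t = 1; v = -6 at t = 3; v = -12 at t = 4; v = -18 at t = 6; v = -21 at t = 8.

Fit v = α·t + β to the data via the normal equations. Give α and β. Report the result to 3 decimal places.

α = -3.096, β = 2.184

Compute the Gram sums: Σt·t = 126, Σt = 22, Σ1 = 6.
For Mᵀv: Σt·v = -342, Σv = -55.
Eliminating β: 6·(row 1) − 22·(row 2) gives 272·α = 6·(-342) − 22·(-55) = -842, so α = -421/136.
Then β = ((-55) − 22·(-421/136))/6 = 297/136.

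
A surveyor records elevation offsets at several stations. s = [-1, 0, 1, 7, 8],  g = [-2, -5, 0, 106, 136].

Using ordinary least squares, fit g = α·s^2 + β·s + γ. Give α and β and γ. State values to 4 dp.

α = 2.0248, β = 1.3479, γ = -3.6140

The normal equations are: 6499·α + 855·β + 115·γ = 13896;  855·α + 115·β + 15·γ = 1832;  115·α + 15·β + 5·γ = 235.
Inverting the 3×3 Gram matrix, [α, β, γ]ᵀ = [245/121, 1631/1210, -4373/1210]ᵀ.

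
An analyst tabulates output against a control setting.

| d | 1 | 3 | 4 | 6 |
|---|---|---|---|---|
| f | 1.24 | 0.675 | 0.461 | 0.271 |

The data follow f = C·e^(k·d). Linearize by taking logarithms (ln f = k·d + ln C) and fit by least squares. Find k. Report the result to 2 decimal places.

With ln fᵢ as the transformed response and dᵢ as the regressor:
XᵀX = [[62.0000, 14.0000]; [14.0000, 4]], rhs = [-11.8953, -2.2579]ᵀ  (here Σd = 14.0000, Σ(d)² = 62.0000, Σln f = -2.2579, Σd·ln f = -11.8953).
Δ = 62.0000·4 − (14.0000)² = 52.0000; k = (-11.8953·4 − 14.0000·-2.2579)/52.0000 = -0.30712, ln C = (62.0000·-2.2579 − 14.0000·-11.8953)/52.0000 = 0.51043.

k = -0.31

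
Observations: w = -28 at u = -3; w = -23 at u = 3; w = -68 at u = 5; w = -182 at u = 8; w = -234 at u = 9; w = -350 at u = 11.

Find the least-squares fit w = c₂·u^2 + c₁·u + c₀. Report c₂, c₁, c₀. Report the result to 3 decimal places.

The normal system MᵀM·[c₂, c₁, c₀]ᵀ = Mᵀw is [[26085, 2697, 309]; [2697, 309, 33]; [309, 33, 6]]·[c₂, c₁, c₀]ᵀ = [-75111, -7737, -885]ᵀ.
Solving the 3×3 system (Gaussian elimination) gives c₂ = -20071/6708, c₁ = 30283/33540, c₀ = 4548/2795.

c₂ = -2.992, c₁ = 0.903, c₀ = 1.627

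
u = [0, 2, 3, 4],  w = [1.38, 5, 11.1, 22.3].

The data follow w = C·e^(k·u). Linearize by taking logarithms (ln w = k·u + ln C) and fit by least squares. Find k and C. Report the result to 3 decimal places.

k = 0.698, C = 1.336

Taking logs, ln w = k·u + ln C, so regress ln w on u.
AᵀA = [[29.0000, 9.0000]; [9.0000, 4]], rhs = [22.8581, 7.4431]ᵀ  (here Σu = 9.0000, Σ(u)² = 29.0000, Σln w = 7.4431, Σu·ln w = 22.8581).
Slope k = (n·Σu·ln w − Σu·Σln w)/(n·Σ(u)² − (Σu)²) = (4·22.8581 − 9.0000·7.4431)/35.0000 = 0.69842; ln C = (Σln w − k·Σu)/n = 0.28931, so C = exp(0.28931) = 1.33551.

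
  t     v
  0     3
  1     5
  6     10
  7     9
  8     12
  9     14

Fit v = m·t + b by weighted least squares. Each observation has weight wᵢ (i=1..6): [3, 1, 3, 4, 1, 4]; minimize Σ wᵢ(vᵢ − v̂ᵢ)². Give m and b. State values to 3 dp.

The normal system XᵀWX·[m, b]ᵀ = XᵀWv is [[693, 91]; [91, 16]]·[m, b]ᵀ = [1037, 148]ᵀ.
det = 693·16 − 91² = 2807.
m = (1037·16 − 91·148)/2807 = 3124/2807; b = (693·148 − 91·1037)/2807 = 1171/401.

m = 1.113, b = 2.920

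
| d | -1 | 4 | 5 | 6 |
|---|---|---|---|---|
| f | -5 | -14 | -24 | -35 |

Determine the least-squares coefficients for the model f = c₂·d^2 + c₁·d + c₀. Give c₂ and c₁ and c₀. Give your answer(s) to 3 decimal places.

c₂ = -1.228, c₁ = 1.825, c₀ = -1.933

Normal-equation sums: Σd^2·d^2 = 2178, Σd^2·d = 404, Σd^2 = 78, Σd·d = 78, Σd = 14, Σ1 = 4.
Right-hand side: Σd^2·f = -2089, Σd·f = -381, Σf = -78.
So AᵀA·[c₂, c₁, c₀]ᵀ = Aᵀf: [[2178, 404, 78]; [404, 78, 14]; [78, 14, 4]]·[c₂, c₁, c₀]ᵀ = [-2089, -381, -78]ᵀ.
Row-reducing yields c₂ = -581/473, c₁ = 863/473, c₀ = -1829/946.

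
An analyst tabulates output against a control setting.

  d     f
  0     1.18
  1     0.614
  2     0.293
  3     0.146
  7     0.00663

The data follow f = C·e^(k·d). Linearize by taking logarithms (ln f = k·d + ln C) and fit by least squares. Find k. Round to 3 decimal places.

Let Y = ln f. Fitting Y = k·d + ln C by least squares:
XᵀX = [[63.0000, 13.0000]; [13.0000, 5]], rhs = [-43.8284, -8.4901]ᵀ  (here Σd = 13.0000, Σ(d)² = 63.0000, Σln f = -8.4901, Σd·ln f = -43.8284).
Slope k = (n·Σd·ln f − Σd·Σln f)/(n·Σ(d)² − (Σd)²) = (5·-43.8284 − 13.0000·-8.4901)/146.0000 = -0.74500; ln C = (Σln f − k·Σd)/n = 0.23898.

k = -0.745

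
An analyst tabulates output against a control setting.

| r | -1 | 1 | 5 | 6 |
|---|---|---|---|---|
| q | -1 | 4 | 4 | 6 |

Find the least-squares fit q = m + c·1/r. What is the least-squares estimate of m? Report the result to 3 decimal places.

m = 2.997

XᵀX·[m, c]ᵀ = Xᵀq reads: 4·m + (11/30)·c = 13;  (11/30)·m + (1861/900)·c = 34/5.
Eliminating c: (1861/900)·(row 1) − (11/30)·(row 2) gives (2441/300)·m = (1861/900)·13 − (11/30)·(34/5) = 21949/900, so m = 21949/7323.
Then c = ((34/5) − (11/30)·(21949/7323))/(1861/900) = 6730/2441.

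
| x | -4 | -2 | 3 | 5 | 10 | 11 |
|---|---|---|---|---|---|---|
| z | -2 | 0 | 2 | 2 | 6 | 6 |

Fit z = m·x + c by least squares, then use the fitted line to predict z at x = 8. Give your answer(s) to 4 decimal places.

ẑ = 4.4817

Entries of MᵀM: Σx·x = 275, Σx = 23, Σ1 = 6.
Right-hand side: Σx·z = 150, Σz = 14.
Eliminating c: 6·(row 1) − 23·(row 2) gives 1121·m = 6·150 − 23·14 = 578, so m = 578/1121.
Then c = (14 − 23·(578/1121))/6 = 400/1121.
At x = 8: ẑ = (578/1121)·(8) + (400/1121)·(1) = 5024/1121.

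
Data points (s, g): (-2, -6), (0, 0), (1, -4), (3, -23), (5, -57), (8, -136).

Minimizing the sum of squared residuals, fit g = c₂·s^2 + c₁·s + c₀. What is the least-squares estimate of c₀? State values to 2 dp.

Setting ∂/∂c₂ … = 0 gives: 4819·c₂ + 657·c₁ + 103·c₀ = -10364;  657·c₂ + 103·c₁ + 15·c₀ = -1434;  103·c₂ + 15·c₁ + 6·c₀ = -226.
(Σs^2·s^2 = 4819, Σs^2·s = 657, Σs^2 = 103, Σs·s = 103, Σs = 15, Σ1 = 6, Σs^2·g = -10364, Σs·g = -1434, Σg = -226.)
Inverting the 3×3 Gram matrix, [c₂, c₁, c₀]ᵀ = [-232675/120688, -182049/120688, -48269/60344]ᵀ.

c₀ = -0.80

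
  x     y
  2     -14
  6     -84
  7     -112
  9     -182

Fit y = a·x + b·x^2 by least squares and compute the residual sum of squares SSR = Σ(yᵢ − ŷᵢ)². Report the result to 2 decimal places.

Entries of AᵀA: Σx·x = 170, Σx·x^2 = 1296, Σx^2·x^2 = 10274.
Moment sums: Σx·y = -2954, Σx^2·y = -23310.
AᵀA·[a, b]ᵀ = Aᵀy becomes [[170, 1296]; [1296, 10274]]·[a, b]ᵀ = [-2954, -23310]ᵀ.
Eliminating b: 10274·(row 1) − 1296·(row 2) gives 66964·a = 10274·(-2954) − 1296·(-23310) = -139636, so a = -34909/16741.
Then b = ((-23310) − 1296·(-34909/16741))/10274 = -33579/16741.
Residuals: -30240/16741, 12054/16741, 14742/16741, -12782/16741; SSR = 86044/16741.

SSR = 5.14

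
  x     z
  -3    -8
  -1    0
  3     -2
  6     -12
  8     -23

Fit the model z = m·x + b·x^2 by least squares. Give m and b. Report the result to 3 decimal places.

Compute the Gram sums: Σx·x = 119, Σx·x^2 = 727, Σx^2·x^2 = 5555.
Right-hand side: Σx·z = -238, Σx^2·z = -1994.
Normal equations: [[119, 727]; [727, 5555]]·[m, b]ᵀ = [-238, -1994]ᵀ.
det = 119·5555 − 727² = 132516.
m = ((-238)·5555 − 727·(-1994))/132516 = 1181/1227; b = (119·(-1994) − 727·(-238))/132516 = -595/1227.

m = 0.963, b = -0.485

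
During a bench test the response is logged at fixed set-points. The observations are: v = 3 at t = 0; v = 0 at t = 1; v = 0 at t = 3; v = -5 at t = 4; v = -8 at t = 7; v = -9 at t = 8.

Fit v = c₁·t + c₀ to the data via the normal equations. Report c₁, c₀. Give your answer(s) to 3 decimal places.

Entries of XᵀX: Σt·t = 139, Σt = 23, Σ1 = 6.
Moment sums: Σt·v = -148, Σv = -19.
Normal equations: [[139, 23]; [23, 6]]·[c₁, c₀]ᵀ = [-148, -19]ᵀ.
det = 139·6 − 23² = 305.
c₁ = ((-148)·6 − 23·(-19))/305 = -451/305; c₀ = (139·(-19) − 23·(-148))/305 = 763/305.

c₁ = -1.479, c₀ = 2.502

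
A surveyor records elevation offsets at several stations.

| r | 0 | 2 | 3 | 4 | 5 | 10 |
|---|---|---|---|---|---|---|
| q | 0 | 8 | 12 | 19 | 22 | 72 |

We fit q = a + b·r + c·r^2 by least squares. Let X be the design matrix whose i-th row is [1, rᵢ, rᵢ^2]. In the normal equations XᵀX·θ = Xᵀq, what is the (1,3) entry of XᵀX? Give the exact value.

Row 1 ↔ basis 1, column 3 ↔ basis r^2, so (XᵀX)_{1,3} = Σᵢ r^2 = (1)·(0) + (1)·(4) + (1)·(9) + (1)·(16) + (1)·(25) + (1)·(100) = 154.

154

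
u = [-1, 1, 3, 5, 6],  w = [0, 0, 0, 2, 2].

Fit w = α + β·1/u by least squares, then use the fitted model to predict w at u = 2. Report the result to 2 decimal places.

Sums needed: Σ1 = 5, Σ1/u = 7/10, Σ1/u·1/u = 1961/900.
Moment sums: Σw = 4, Σ1/u·w = 11/15.
det = 5·(1961/900) − (7/10)² = 2341/225.
α = (4·(1961/900) − (7/10)·(11/15))/(2341/225) = 3691/4682; β = (5·(11/15) − (7/10)·4)/(2341/225) = 195/2341.
At u = 2: ŵ = (3691/4682)·(1) + (195/2341)·(1/2) = 1943/2341.

ŵ = 0.83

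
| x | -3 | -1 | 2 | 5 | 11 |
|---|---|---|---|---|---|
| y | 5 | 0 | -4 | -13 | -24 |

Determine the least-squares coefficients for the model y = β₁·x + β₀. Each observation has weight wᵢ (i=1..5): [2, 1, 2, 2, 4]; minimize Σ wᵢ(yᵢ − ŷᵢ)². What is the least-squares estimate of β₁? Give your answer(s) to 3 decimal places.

β₁ = -2.082

The normal equations are: 561·β₁ + 51·β₀ = -1232;  51·β₁ + 11·β₀ = -120.
Δ = 561·11 − 51² = 3570.
β₁ = ((-1232)·11 − 51·(-120))/3570 = -3716/1785; β₀ = (561·(-120) − 51·(-1232))/3570 = -44/35.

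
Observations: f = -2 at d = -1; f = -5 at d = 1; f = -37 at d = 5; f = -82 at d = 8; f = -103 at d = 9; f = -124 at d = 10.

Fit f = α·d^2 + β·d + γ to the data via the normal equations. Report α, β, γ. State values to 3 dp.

α = -1.063, β = -1.535, γ = -2.468

The normal system XᵀX·[α, β, γ]ᵀ = Xᵀf is [[21284, 2366, 272]; [2366, 272, 32]; [272, 32, 6]]·[α, β, γ]ᵀ = [-26923, -3011, -353]ᵀ.
Inverting the 3×3 Gram matrix, [α, β, γ]ᵀ = [-110689/104154, -159899/104154, -85677/34718]ᵀ.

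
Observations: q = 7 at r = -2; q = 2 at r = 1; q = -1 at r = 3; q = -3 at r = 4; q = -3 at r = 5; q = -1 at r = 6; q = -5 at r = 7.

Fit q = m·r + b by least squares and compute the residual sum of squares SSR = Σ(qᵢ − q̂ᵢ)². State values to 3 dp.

AᵀA·[m, b]ᵀ = Aᵀq reads: 140·m + 24·b = -83;  24·m + 7·b = -4.
det = 140·7 − 24² = 404.
m = ((-83)·7 − 24·(-4))/404 = -485/404; b = (140·(-4) − 24·(-83))/404 = 358/101.
Residuals: 213/202, -139/404, -381/404, -176/101, -219/404, 537/202, -57/404; SSR = 5065/404.

SSR = 12.537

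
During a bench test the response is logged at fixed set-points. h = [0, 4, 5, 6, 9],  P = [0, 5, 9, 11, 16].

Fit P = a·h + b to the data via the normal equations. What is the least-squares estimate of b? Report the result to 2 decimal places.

Compute the Gram sums: Σh·h = 158, Σh = 24, Σ1 = 5.
For XᵀP: Σh·P = 275, ΣP = 41.
Normal equations: [[158, 24]; [24, 5]]·[a, b]ᵀ = [275, 41]ᵀ.
det = 158·5 − 24² = 214.
a = (275·5 − 24·41)/214 = 391/214; b = (158·41 − 24·275)/214 = -61/107.

b = -0.57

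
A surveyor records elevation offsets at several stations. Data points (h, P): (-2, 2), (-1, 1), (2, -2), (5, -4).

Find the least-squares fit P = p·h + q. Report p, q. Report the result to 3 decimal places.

The normal system MᵀM·[p, q]ᵀ = MᵀP is [[34, 4]; [4, 4]]·[p, q]ᵀ = [-29, -3]ᵀ.
det = 34·4 − 4² = 120.
p = ((-29)·4 − 4·(-3))/120 = -13/15; q = (34·(-3) − 4·(-29))/120 = 7/60.

p = -0.867, q = 0.117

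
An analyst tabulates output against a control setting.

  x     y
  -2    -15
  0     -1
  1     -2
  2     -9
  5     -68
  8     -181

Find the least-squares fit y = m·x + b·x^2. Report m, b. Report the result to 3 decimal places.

m = 1.446, b = -3.009

The normal equations are: 98·m + 638·b = -1778;  638·m + 4754·b = -13382.
(Σx·x = 98, Σx·x^2 = 638, Σx^2·x^2 = 4754, Σx·y = -1778, Σx^2·y = -13382.)
Eliminating b: 4754·(row 1) − 638·(row 2) gives 58848·m = 4754·(-1778) − 638·(-13382) = 85104, so m = 1773/1226.
Then b = ((-13382) − 638·(1773/1226))/4754 = -3689/1226.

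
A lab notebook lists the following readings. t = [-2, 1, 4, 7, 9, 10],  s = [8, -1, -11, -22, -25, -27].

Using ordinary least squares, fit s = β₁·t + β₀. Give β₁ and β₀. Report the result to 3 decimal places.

Normal-equation sums: Σt·t = 251, Σt = 29, Σ1 = 6.
Right-hand side: Σt·s = -710, Σs = -78.
Normal equations: [[251, 29]; [29, 6]]·[β₁, β₀]ᵀ = [-710, -78]ᵀ.
Eliminating β₀: 6·(row 1) − 29·(row 2) gives 665·β₁ = 6·(-710) − 29·(-78) = -1998, so β₁ = -1998/665.
Then β₀ = ((-78) − 29·(-1998/665))/6 = 1012/665.

β₁ = -3.005, β₀ = 1.522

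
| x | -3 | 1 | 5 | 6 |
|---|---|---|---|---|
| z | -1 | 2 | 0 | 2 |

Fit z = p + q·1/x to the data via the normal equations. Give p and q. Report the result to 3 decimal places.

AᵀA·[p, q]ᵀ = Aᵀz reads: 4·p + (31/30)·q = 3;  (31/30)·p + (1061/900)·q = 8/3.
Determinant 4·(1061/900) − (31/30)² = 3283/900.
p = (3·(1061/900) − (31/30)·(8/3))/(3283/900) = 703/3283; q = (4·(8/3) − (31/30)·3)/(3283/900) = 6810/3283.

p = 0.214, q = 2.074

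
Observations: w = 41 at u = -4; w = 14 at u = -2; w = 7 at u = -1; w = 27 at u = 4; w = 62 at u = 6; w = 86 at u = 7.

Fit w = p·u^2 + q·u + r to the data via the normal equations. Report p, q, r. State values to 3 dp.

Entries of MᵀM: Σu^2·u^2 = 4226, Σu^2·u = 550, Σu^2 = 122, Σu·u = 122, Σu = 10, Σ1 = 6.
Moment sums: Σu^2·w = 7597, Σu·w = 883, Σw = 237.
MᵀM·[p, q, r]ᵀ = Mᵀw becomes [[4226, 550, 122]; [550, 122, 10]; [122, 10, 6]]·[p, q, r]ᵀ = [7597, 883, 237]ᵀ.
Solving the 3×3 system (Gaussian elimination) gives p = 46291/23874, q = -20872/11937, r = 517/173.

p = 1.939, q = -1.749, r = 2.988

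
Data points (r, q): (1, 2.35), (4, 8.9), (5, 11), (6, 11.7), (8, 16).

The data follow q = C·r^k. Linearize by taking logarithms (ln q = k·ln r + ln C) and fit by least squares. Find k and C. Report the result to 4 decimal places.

Let Y = ln q. Fitting Y = k·ln r + ln C by least squares:
XᵀX = [[12.0466, 6.8669]; [6.8669, 5]], rhs = [17.0622, 10.6705]ᵀ  (here Σln r = 6.8669, Σ(ln r)² = 12.0466, Σln q = 10.6705, Σln r·ln q = 17.0622).
Slope k = (n·Σln r·ln q − Σln r·Σln q)/(n·Σ(ln r)² − (Σln r)²) = (5·17.0622 − 6.8669·10.6705)/13.0781 = 0.92040; ln C = (Σln q − k·Σln r)/n = 0.87004, so C = exp(0.87004) = 2.38701.

k = 0.9204, C = 2.3870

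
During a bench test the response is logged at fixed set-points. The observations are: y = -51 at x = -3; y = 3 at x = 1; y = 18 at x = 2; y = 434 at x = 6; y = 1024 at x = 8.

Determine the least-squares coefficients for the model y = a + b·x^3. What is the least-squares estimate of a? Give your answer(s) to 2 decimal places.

a = 2.12

From the data, Σ1 = 5, Σx^3 = 710, Σx^3·x^3 = 309594.
And Σy = 1428, Σx^3·y = 619556.
MᵀM·[a, b]ᵀ = Mᵀy becomes [[5, 710]; [710, 309594]]·[a, b]ᵀ = [1428, 619556]ᵀ.
det = 5·309594 − 710² = 1043870.
a = (1428·309594 − 710·619556)/1043870 = 1107736/521935; b = (5·619556 − 710·1428)/1043870 = 208390/104387.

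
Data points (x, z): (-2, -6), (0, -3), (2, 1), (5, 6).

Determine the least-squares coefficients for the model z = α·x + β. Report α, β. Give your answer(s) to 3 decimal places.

AᵀA·[α, β]ᵀ = Aᵀz reads: 33·α + 5·β = 44;  5·α + 4·β = -2.
(Σx·x = 33, Σx = 5, Σ1 = 4, Σx·z = 44, Σz = -2.)
Δ = 33·4 − 5² = 107.
α = (44·4 − 5·(-2))/107 = 186/107; β = (33·(-2) − 5·44)/107 = -286/107.

α = 1.738, β = -2.673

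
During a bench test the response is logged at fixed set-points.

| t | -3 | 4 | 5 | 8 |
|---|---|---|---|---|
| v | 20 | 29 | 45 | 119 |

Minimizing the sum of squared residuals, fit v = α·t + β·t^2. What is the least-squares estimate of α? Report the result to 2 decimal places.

α = -0.73

Compute the Gram sums: Σt·t = 114, Σt·t^2 = 674, Σt^2·t^2 = 5058.
Right-hand side: Σt·v = 1233, Σt^2·v = 9385.
det = 114·5058 − 674² = 122336.
α = (1233·5058 − 674·9385)/122336 = -5561/7646; β = (114·9385 − 674·1233)/122336 = 7464/3823.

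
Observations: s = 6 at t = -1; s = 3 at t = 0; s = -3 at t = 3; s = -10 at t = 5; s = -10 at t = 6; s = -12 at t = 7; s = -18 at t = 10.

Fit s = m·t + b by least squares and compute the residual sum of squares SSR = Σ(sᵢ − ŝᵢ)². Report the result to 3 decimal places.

Setting ∂/∂m … = 0 gives: 220·m + 30·b = -389;  30·m + 7·b = -44.
(Σt·t = 220, Σt = 30, Σ1 = 7, Σt·s = -389, Σs = -44.)
det = 220·7 − 30² = 640.
m = ((-389)·7 − 30·(-44))/640 = -1403/640; b = (220·(-44) − 30·(-389))/640 = 199/64.
Residuals: 447/640, -7/64, 299/640, -275/128, 7/160, 151/640, 13/16; SSR = 3873/640.

SSR = 6.052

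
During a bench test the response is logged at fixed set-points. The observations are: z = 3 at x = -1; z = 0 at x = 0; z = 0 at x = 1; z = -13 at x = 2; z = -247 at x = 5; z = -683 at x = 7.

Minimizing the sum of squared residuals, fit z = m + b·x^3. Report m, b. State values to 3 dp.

m = 1.604, b = -1.995

Forming MᵀM = [[6, 476]; [476, 133340]] and Mᵀz = [-940, -265251]ᵀ gives MᵀM·[m, b]ᵀ = Mᵀz.
Eliminating b: 133340·(row 1) − 476·(row 2) gives 573464·m = 133340·(-940) − 476·(-265251) = 919876, so m = 229969/143366.
Then b = ((-265251) − 476·(229969/143366))/133340 = -572033/286732.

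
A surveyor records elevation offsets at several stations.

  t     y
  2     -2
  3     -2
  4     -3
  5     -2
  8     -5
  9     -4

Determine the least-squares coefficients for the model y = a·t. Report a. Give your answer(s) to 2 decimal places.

Entries of AᵀA: Σt·t = 199.
Moment sums: Σt·y = -108.
Normal equations: [[199]]·[a]ᵀ = [-108]ᵀ.
Hence a = -108 / 199 ≈ -0.542714.

a = -0.54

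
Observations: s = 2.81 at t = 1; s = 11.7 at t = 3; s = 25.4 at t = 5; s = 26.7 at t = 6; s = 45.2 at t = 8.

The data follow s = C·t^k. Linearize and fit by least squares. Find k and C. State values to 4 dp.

k = 1.3196, C = 2.7962

Taking logs, ln s = k·ln t + ln C, so regress ln s on ln t.
Σln t = 6.5793, Σ(ln t)² = 11.3317, Σln s = 13.8233, Σln t·ln s = 21.7185.
Equations: 11.3317·k + 6.5793·ln C = 21.7185;  6.5793·k + 5·ln C = 13.8233.
Slope k = (n·Σln t·ln s − Σln t·Σln s)/(n·Σ(ln t)² − (Σln t)²) = (5·21.7185 − 6.5793·13.8233)/13.3720 = 1.31961; ln C = (Σln s − k·Σln t)/n = 1.02825, so C = exp(1.02825) = 2.79617.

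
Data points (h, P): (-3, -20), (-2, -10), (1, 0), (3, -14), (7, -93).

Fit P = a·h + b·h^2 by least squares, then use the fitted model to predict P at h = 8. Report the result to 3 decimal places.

Setting ∂/∂a … = 0 gives: 72·a + 336·b = -613;  336·a + 2580·b = -4903.
(Σh·h = 72, Σh·h^2 = 336, Σh^2·h^2 = 2580, Σh·P = -613, Σh^2·P = -4903.)
Δ = 72·2580 − 336² = 72864.
a = ((-613)·2580 − 336·(-4903))/72864 = 499/552; b = (72·(-4903) − 336·(-613))/72864 = -557/276.
At h = 8: P̂ = (499/552)·(8) + (-557/276)·(64) = -8413/69.

P̂ = -121.928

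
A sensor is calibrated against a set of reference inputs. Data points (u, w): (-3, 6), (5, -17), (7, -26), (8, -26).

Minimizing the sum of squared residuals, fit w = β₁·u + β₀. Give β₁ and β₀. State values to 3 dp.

β₁ = -3.013, β₀ = -2.943

Normal-equation sums: Σu·u = 147, Σu = 17, Σ1 = 4.
Moment sums: Σu·w = -493, Σw = -63.
det = 147·4 − 17² = 299.
β₁ = ((-493)·4 − 17·(-63))/299 = -901/299; β₀ = (147·(-63) − 17·(-493))/299 = -880/299.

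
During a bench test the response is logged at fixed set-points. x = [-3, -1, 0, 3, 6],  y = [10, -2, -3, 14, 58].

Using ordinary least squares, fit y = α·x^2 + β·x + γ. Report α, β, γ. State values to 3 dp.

α = 1.588, β = 0.619, γ = -2.684

From the data, Σx^2·x^2 = 1459, Σx^2·x = 215, Σx^2 = 55, Σx·x = 55, Σx = 5, Σ1 = 5.
For Mᵀy: Σx^2·y = 2302, Σx·y = 362, Σy = 77.
MᵀM·[α, β, γ]ᵀ = Mᵀy becomes [[1459, 215, 55]; [215, 55, 5]; [55, 5, 5]]·[α, β, γ]ᵀ = [2302, 362, 77]ᵀ.
Row-reducing yields α = 181/114, β = 353/570, γ = -51/19.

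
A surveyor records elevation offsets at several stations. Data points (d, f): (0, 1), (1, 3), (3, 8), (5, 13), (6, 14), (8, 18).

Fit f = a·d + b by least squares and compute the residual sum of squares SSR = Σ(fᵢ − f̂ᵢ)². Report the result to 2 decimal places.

Normal-equation sums: Σd·d = 135, Σd = 23, Σ1 = 6.
For Xᵀf: Σd·f = 320, Σf = 57.
XᵀX·[a, b]ᵀ = Xᵀf becomes [[135, 23]; [23, 6]]·[a, b]ᵀ = [320, 57]ᵀ.
det = 135·6 − 23² = 281.
a = (320·6 − 23·57)/281 = 609/281; b = (135·57 − 23·320)/281 = 335/281.
Residuals: -54/281, -101/281, 86/281, 273/281, -55/281, -149/281; SSR = 428/281.

SSR = 1.52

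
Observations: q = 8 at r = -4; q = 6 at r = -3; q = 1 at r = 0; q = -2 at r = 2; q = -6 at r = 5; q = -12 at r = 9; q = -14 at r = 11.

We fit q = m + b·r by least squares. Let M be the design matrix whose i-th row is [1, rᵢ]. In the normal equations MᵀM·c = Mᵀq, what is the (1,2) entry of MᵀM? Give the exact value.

Row 1 ↔ basis 1, column 2 ↔ basis r, so (MᵀM)_{1,2} = Σᵢ r = (1)·(-4) + (1)·(-3) + (1)·(0) + (1)·(2) + (1)·(5) + (1)·(9) + (1)·(11) = 20.

20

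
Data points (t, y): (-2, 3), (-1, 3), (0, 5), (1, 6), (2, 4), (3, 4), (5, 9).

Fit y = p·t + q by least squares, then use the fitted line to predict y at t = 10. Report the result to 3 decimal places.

ŷ = 10.738

Normal-equation sums: Σt·t = 44, Σt = 8, Σ1 = 7.
Moment sums: Σt·y = 62, Σy = 34.
So XᵀX·[p, q]ᵀ = Xᵀy: [[44, 8]; [8, 7]]·[p, q]ᵀ = [62, 34]ᵀ.
Δ = 44·7 − 8² = 244.
p = (62·7 − 8·34)/244 = 81/122; q = (44·34 − 8·62)/244 = 250/61.
At t = 10: ŷ = (81/122)·(10) + (250/61)·(1) = 655/61.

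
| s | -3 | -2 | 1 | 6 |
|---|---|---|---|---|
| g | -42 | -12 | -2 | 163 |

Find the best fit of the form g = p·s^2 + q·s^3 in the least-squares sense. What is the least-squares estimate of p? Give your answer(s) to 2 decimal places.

XᵀX·[p, q]ᵀ = Xᵀg reads: 1394·p + 7502·q = 5440;  7502·p + 47450·q = 36436.
(Σs^2·s^2 = 1394, Σs^2·s^3 = 7502, Σs^3·s^3 = 47450, Σs^2·g = 5440, Σs^3·g = 36436.)
Eliminating q: 47450·(row 1) − 7502·(row 2) gives 9865296·p = 47450·5440 − 7502·36436 = -15214872, so p = -633953/411054.
Then q = (36436 − 7502·(-633953/411054))/47450 = 415871/411054.

p = -1.54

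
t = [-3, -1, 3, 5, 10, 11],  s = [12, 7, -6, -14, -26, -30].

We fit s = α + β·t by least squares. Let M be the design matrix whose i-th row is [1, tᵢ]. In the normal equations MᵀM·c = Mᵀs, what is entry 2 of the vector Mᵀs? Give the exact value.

Entry 2 ↔ basis t, so (Mᵀs)_{2} = Σᵢ (t)·sᵢ = (-3)·(12) + (-1)·(7) + (3)·(-6) + (5)·(-14) + (10)·(-26) + (11)·(-30) = -721.

-721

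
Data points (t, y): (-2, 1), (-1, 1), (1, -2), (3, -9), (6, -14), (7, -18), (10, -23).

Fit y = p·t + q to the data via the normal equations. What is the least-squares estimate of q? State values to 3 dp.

Sums needed: Σt·t = 200, Σt = 24, Σ1 = 7.
Right-hand side: Σt·y = -472, Σy = -64.
So MᵀM·[p, q]ᵀ = Mᵀy: [[200, 24]; [24, 7]]·[p, q]ᵀ = [-472, -64]ᵀ.
Eliminating q: 7·(row 1) − 24·(row 2) gives 824·p = 7·(-472) − 24·(-64) = -1768, so p = -221/103.
Then q = ((-64) − 24·(-221/103))/7 = -184/103.

q = -1.786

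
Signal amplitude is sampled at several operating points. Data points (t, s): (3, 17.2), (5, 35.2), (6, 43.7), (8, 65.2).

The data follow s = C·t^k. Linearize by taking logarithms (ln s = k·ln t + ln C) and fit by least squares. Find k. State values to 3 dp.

k = 1.354

With ln sᵢ as the transformed response and ln tᵢ as the regressor:
Sums: Σln t = 6.5793, Σ(ln t)² = 11.3317, Σln s = 14.3608, Σln t·ln s = 24.3116.
Normal system: [[11.3317, 6.5793]; [6.5793, 4]]·[k, ln C]ᵀ = [24.3116, 14.3608]ᵀ.
Slope k = (n·Σln t·ln s − Σln t·Σln s)/(n·Σ(ln t)² − (Σln t)²) = (4·24.3116 − 6.5793·14.3608)/2.0403 = 1.35439; ln C = (Σln s − k·Σln t)/n = 1.36247.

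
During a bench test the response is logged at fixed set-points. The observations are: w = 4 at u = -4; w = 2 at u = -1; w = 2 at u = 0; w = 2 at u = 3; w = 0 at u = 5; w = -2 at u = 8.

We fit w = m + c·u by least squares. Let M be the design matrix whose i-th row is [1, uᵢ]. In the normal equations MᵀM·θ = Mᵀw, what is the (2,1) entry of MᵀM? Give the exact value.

Row 2 ↔ basis u, column 1 ↔ basis 1, so (MᵀM)_{2,1} = Σᵢ u = (-4)·(1) + (-1)·(1) + (0)·(1) + (3)·(1) + (5)·(1) + (8)·(1) = 11.

11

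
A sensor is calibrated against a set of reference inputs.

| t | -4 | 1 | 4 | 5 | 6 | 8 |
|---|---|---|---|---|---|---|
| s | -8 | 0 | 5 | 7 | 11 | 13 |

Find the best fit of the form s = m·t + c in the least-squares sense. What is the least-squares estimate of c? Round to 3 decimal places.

c = -1.307

The normal equations are: 158·m + 20·c = 257;  20·m + 6·c = 28.
(Σt·t = 158, Σt = 20, Σ1 = 6, Σt·s = 257, Σs = 28.)
Eliminating c: 6·(row 1) − 20·(row 2) gives 548·m = 6·257 − 20·28 = 982, so m = 491/274.
Then c = (28 − 20·(491/274))/6 = -179/137.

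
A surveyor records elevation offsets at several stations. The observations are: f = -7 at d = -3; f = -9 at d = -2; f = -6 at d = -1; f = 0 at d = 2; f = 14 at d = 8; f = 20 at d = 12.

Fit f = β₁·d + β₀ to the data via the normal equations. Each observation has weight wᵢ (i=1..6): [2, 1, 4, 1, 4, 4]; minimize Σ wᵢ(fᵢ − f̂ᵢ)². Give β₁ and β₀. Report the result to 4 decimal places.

β₁ = 1.9840, β₀ = -3.1176

MᵀWM·[β₁, β₀]ᵀ = MᵀWf reads: 862·β₁ + 70·β₀ = 1492;  70·β₁ + 16·β₀ = 89.
Determinant 862·16 − 70² = 8892.
β₁ = (1492·16 − 70·89)/8892 = 8821/4446; β₀ = (862·89 − 70·1492)/8892 = -13861/4446.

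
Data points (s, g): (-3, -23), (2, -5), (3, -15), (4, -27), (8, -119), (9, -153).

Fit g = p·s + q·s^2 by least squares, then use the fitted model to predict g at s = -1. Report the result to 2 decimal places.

ĝ = -3.49

Entries of AᵀA: Σs·s = 183, Σs·s^2 = 1313, Σs^2·s^2 = 11091.
Right-hand side: Σs·g = -2423, Σs^2·g = -20803.
So AᵀA·[p, q]ᵀ = Aᵀg: [[183, 1313]; [1313, 11091]]·[p, q]ᵀ = [-2423, -20803]ᵀ.
Determinant 183·11091 − 1313² = 305684.
p = ((-2423)·11091 − 1313·(-20803))/305684 = 220423/152842; q = (183·(-20803) − 1313·(-2423))/305684 = -312775/152842.
At s = -1: ĝ = (220423/152842)·(-1) + (-312775/152842)·(1) = -266599/76421.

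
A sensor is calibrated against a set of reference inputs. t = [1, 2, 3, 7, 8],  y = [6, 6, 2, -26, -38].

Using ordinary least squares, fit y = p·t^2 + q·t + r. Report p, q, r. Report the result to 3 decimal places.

p = -0.892, q = 1.725, r = 5.409

With design matrix M, MᵀM = [[6595, 891, 127]; [891, 127, 21]; [127, 21, 5]] and Mᵀy = [-3658, -462, -50]ᵀ.
Solving the 3×3 system (Gaussian elimination) gives p = -3174/3559, q = 6138/3559, r = 19250/3559.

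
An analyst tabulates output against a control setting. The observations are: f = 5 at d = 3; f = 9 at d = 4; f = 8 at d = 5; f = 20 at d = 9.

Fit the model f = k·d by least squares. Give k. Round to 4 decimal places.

Entries of MᵀM: Σd·d = 131.
And Σd·f = 271.
So MᵀM·[k]ᵀ = Mᵀf: [[131]]·[k]ᵀ = [271]ᵀ.
k = 271/131 = 2.0687.

k = 2.0687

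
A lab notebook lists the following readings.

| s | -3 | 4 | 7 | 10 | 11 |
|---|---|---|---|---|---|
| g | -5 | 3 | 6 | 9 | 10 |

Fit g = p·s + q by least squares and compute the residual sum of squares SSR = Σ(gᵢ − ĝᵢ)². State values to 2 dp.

From the data, Σs·s = 295, Σs = 29, Σ1 = 5.
For Xᵀg: Σs·g = 269, Σg = 23.
XᵀX·[p, q]ᵀ = Xᵀg becomes [[295, 29]; [29, 5]]·[p, q]ᵀ = [269, 23]ᵀ.
Eliminating q: 5·(row 1) − 29·(row 2) gives 634·p = 5·269 − 29·23 = 678, so p = 339/317.
Then q = (23 − 29·(339/317))/5 = -508/317.
Residuals: -60/317, 103/317, 37/317, -29/317, -51/317; SSR = 60/317.

SSR = 0.19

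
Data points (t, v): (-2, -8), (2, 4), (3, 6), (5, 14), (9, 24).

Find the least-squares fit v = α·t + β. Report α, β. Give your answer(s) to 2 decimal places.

α = 2.94, β = -2.01

Setting ∂/∂α … = 0 gives: 123·α + 17·β = 328;  17·α + 5·β = 40.
(Σt·t = 123, Σt = 17, Σ1 = 5, Σt·v = 328, Σv = 40.)
Eliminating β: 5·(row 1) − 17·(row 2) gives 326·α = 5·328 − 17·40 = 960, so α = 480/163.
Then β = (40 − 17·(480/163))/5 = -328/163.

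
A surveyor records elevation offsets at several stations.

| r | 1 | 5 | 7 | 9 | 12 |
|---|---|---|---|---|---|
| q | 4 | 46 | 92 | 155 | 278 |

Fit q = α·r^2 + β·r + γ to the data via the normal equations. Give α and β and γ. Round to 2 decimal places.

α = 2.04, β = -1.64, γ = 3.45

Entries of XᵀX: Σr^2·r^2 = 30324, Σr^2·r = 2926, Σr^2 = 300, Σr·r = 300, Σr = 34, Σ1 = 5.
Right-hand side: Σr^2·q = 58249, Σr·q = 5609, Σq = 575.
So XᵀX·[α, β, γ]ᵀ = Xᵀq: [[30324, 2926, 300]; [2926, 300, 34]; [300, 34, 5]]·[α, β, γ]ᵀ = [58249, 5609, 575]ᵀ.
Inverting the 3×3 Gram matrix, [α, β, γ]ᵀ = [321543/157238, -257845/157238, 271568/78619]ᵀ.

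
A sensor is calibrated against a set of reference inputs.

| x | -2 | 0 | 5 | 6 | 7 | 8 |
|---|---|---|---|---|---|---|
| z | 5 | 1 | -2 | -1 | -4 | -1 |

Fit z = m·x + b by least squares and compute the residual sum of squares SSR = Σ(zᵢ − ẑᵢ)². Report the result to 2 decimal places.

SSR = 11.77

Setting ∂/∂m … = 0 gives: 178·m + 24·b = -62;  24·m + 6·b = -2.
(Σx·x = 178, Σx = 24, Σ1 = 6, Σx·z = -62, Σz = -2.)
Determinant 178·6 − 24² = 492.
m = ((-62)·6 − 24·(-2))/492 = -27/41; b = (178·(-2) − 24·(-62))/492 = 283/123.
Residuals: 170/123, -160/123, -124/123, 80/123, -208/123, 242/123; SSR = 1448/123.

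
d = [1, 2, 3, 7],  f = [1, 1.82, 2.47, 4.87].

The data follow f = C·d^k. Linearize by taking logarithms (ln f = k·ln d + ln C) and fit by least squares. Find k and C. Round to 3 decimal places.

Linearized form: ln f = k·ln d + ln C. From the 4 transformed points,
Σln d = 3.7377, Σ(ln d)² = 5.4740, Σln f = 3.0861, Σln d·ln f = 4.4890.
Normal system: [[5.4740, 3.7377]; [3.7377, 4]]·[k, ln C]ᵀ = [4.4890, 3.0861]ᵀ.
Δ = 5.4740·4 − (3.7377)² = 7.9257; k = (4.4890·4 − 3.7377·3.0861)/7.9257 = 0.81016, ln C = (5.4740·3.0861 − 3.7377·4.4890)/7.9257 = 0.01451, so C = exp(0.01451) = 1.01461.

k = 0.810, C = 1.015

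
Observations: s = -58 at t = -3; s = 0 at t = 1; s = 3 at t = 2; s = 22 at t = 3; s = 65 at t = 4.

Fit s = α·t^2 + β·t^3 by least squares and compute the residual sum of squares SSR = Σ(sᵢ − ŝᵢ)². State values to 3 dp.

SSR = 2.391

Compute the Gram sums: Σt^2·t^2 = 435, Σt^2·t^3 = 1057, Σt^3·t^3 = 5619.
And Σt^2·s = 728, Σt^3·s = 6344.
So AᵀA·[α, β]ᵀ = Aᵀs: [[435, 1057]; [1057, 5619]]·[α, β]ᵀ = [728, 6344]ᵀ.
Eliminating β: 5619·(row 1) − 1057·(row 2) gives 1327016·α = 5619·728 − 1057·6344 = -2614976, so α = -326872/165877.
Then β = (6344 − 1057·(-326872/165877))/5619 = 248768/165877.
Residuals: 37718/165877, 78104/165877, -185025/165877, -125594/165877, 90805/165877; SSR = 396538/165877.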